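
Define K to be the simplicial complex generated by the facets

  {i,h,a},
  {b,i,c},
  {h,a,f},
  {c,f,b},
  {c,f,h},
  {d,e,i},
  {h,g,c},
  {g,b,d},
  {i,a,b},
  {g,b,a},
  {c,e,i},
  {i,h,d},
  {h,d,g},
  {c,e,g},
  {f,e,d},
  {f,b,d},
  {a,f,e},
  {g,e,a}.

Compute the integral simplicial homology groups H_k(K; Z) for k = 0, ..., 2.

K has 9 vertices, 27 edges, 18 triangles.
rank ∂_0 = 0, rank ∂_1 = 8 ⇒ b_0 = 9 − 0 − 8 = 1; all invariant factors of ∂_1 are 1 so no torsion. So H_0 = Z.
rank ∂_1 = 8, rank ∂_2 = 17 ⇒ b_1 = 27 − 8 − 17 = 2; all invariant factors of ∂_2 are 1 so no torsion. So H_1 = Z^2.
rank ∂_2 = 17, rank ∂_3 = 0 ⇒ b_2 = 18 − 17 − 0 = 1. So H_2 = Z.

H_0 = Z,  H_1 = Z^2,  H_2 = Z.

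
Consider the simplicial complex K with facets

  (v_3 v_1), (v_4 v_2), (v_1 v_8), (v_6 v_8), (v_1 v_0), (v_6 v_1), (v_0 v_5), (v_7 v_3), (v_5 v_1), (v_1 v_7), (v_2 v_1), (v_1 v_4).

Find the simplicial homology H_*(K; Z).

H_0 = Z,  H_1 = Z^4.

Fix the vertex order v_0 < v_1 < v_2 < v_3 < v_4 < v_5 < v_6 < v_7 < v_8 and write every simplex with vertices in increasing order. Then dim K = 1 and the simplices of K are:

  0-simplices (9): [v_0], [v_1], [v_2], [v_3], [v_4], [v_5], [v_6], [v_7], [v_8]
  1-simplices (12): [v_0,v_1], [v_0,v_5], [v_1,v_2], [v_1,v_3], [v_1,v_4], [v_1,v_5], [v_1,v_6], [v_1,v_7], [v_1,v_8], [v_2,v_4], [v_3,v_7], [v_6,v_8]

giving chain groups C_0 ≅ Z^9, C_1 ≅ Z^12.

∂_1: C_1 → C_0 maps an edge to its endpoints' difference, ∂[p,q] = q − p. For instance
  ∂[v_0,v_5] = [v_5] − [v_0].
This gives a 9×12 integer matrix of rank 8; reducing to Smith normal form yields diagonal entries (1,1,1,1,1,1,1,1).

Reading off H_k = ker ∂_k / im ∂_{k+1}:

  H_0: rank C_0 − rank ∂_1 = 9 − 8 = 1, and the invariant factors of ∂_1 are all 1, so H_0 ≅ Z.
  H_1: rank ker ∂_1 − rank ∂_2 = (12 − 8) − 0 = 4, and there is no ∂_2, so H_1 ≅ Z^4.

As a check, the Euler characteristic is 9 − 12 = -3, which agrees with 1 − 4 = -3.
(K is a triangulation of a wedge of 4 circles.)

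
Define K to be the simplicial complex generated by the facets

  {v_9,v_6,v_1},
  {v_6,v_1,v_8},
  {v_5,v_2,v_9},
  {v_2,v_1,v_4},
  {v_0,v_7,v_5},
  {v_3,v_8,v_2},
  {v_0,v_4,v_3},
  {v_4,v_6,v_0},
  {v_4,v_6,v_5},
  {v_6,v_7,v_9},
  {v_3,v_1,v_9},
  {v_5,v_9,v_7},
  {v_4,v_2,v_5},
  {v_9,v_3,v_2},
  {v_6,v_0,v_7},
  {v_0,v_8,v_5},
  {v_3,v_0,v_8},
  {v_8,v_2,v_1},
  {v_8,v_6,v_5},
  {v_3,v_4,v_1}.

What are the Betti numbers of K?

b_0 = 1, b_1 = 1, b_2 = 0.

Fix the vertex order v_0 < v_1 < v_2 < v_3 < v_4 < v_5 < v_6 < v_7 < v_8 < v_9 and write every simplex with vertices in increasing order. Then dim K = 2 and the simplices of K are:

  0-simplices (10): [v_0], [v_1], [v_2], [v_3], [v_4], [v_5], [v_6], [v_7], [v_8], [v_9]
  1-simplices (30): (30 of them)
  2-simplices (20): (20 of them)

so the chain groups are C_0 ≅ Z^10, C_1 ≅ Z^30, C_2 ≅ Z^20.

∂_1: C_1 → C_0 is given by ∂[p,q] = [q] − [p].
This gives a 10×30 integer matrix of rank 9; reducing to Smith normal form yields diagonal entries (1,1,1,1,1,1,1,1,1).

The boundary map ∂_2: C_2 → C_1 sends each 2-simplex [p,q,r] to [q,r] − [p,r] + [p,q]. For instance
  ∂[v_6,v_7,v_9] = [v_7,v_9] − [v_6,v_9] + [v_6,v_7],
  ∂[v_0,v_5,v_7] = [v_5,v_7] − [v_0,v_7] + [v_0,v_5].
The resulting 30×20 matrix has rank 20, and its Smith normal form has invariant factors (1,1,1,1,1,1,1,1,1,1,1,1,1,1,1,1,1,1,1,2).

Reading off H_k = ker ∂_k / im ∂_{k+1}:

  H_0: rank C_0 − rank ∂_1 = 10 − 9 = 1, and the invariant factors of ∂_1 are all 1, so H_0 = Z.
  H_1: rank ker ∂_1 − rank ∂_2 = (30 − 9) − 20 = 1, and ∂_2 has invariant factor 2 > 1, so H_1 = Z × Z/2.
  H_2: rank ker ∂_2 − rank ∂_3 = (20 − 20) − 0 = 0, and there is no ∂_3, so H_2 = 0.

As a check, the Euler characteristic is 10 − 30 + 20 = 0, which agrees with 1 − 1 + 0 = 0.

Hence the Betti numbers are b_0 = 1, b_1 = 1, b_2 = 0.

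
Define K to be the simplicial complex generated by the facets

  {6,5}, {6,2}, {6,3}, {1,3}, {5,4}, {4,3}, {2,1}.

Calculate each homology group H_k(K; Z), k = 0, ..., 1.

Take the total order 1 < 2 < 3 < 4 < 5 < 6 on the vertex set. Then K (dimension 1) consists of the simplices:

  0-simplices (6): [1], [2], [3], [4], [5], [6]
  1-simplices (7): [1,2], [1,3], [2,6], [3,4], [3,6], [4,5], [5,6]

so the chain groups are C_0 ≅ Z^6, C_1 ≅ Z^7.

Boundary ∂_1: C_1 → C_0 maps an edge to its endpoints' difference, ∂[p,q] = q − p. For instance
  ∂[4,5] = [5] − [4].
The 6×7 boundary matrix has rank 5 and Smith normal form diag(1,1,1,1,1).

Reading off H_k = ker ∂_k / im ∂_{k+1}:

  H_0: rank C_0 − rank ∂_1 = 6 − 5 = 1, and the invariant factors of ∂_1 are all 1, so H_0 = Z.
  H_1: rank ker ∂_1 − rank ∂_2 = (7 − 5) − 0 = 2, and there is no ∂_2, so H_1 = Z^2.

As a check, the Euler characteristic is 6 − 7 = -1, which agrees with 1 − 2 = -1.

H_0 = Z,  H_1 = Z^2.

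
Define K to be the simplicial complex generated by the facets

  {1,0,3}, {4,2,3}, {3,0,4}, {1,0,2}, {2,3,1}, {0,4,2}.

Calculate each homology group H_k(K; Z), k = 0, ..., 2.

H_0 = Z,  H_1 = 0,  H_2 = Z.

Take the total order 0 < 1 < 2 < 3 < 4 on the vertex set. Then K (dimension 2) consists of the simplices:

  0-simplices (5): [0], [1], [2], [3], [4]
  1-simplices (9): [0,1], [0,2], [0,3], [0,4], [1,2], [1,3], [2,3], [2,4], [3,4]
  2-simplices (6): [0,1,2], [0,1,3], [0,2,4], [0,3,4], [1,2,3], [2,3,4]

giving chain groups C_0 ≅ Z^5, C_1 ≅ Z^9, C_2 ≅ Z^6.

∂_1: C_1 → C_0 is given by ∂[p,q] = [q] − [p].
The 5×9 boundary matrix has rank 4 and Smith normal form diag(1,1,1,1).

Boundary ∂_2: C_2 → C_1 acts by ∂[p,q,r] = [q,r] − [p,r] + [p,q]. For instance
  ∂[0,3,4] = [3,4] − [0,4] + [0,3],
  ∂[0,1,2] = [1,2] − [0,2] + [0,1].
This gives a 9×6 integer matrix of rank 5; reducing to Smith normal form yields diagonal entries (1,1,1,1,1).

Computing H_k = (kernel of ∂_k) / (image of ∂_{k+1}):

  H_0: rank C_0 − rank ∂_1 = 5 − 4 = 1, and the invariant factors of ∂_1 are all 1, so H_0 = Z.
  H_1: rank ker ∂_1 − rank ∂_2 = (9 − 4) − 5 = 0, and the invariant factors of ∂_2 are all 1, so H_1 = 0.
  H_2: rank ker ∂_2 − rank ∂_3 = (6 − 5) − 0 = 1, and there is no ∂_3, so H_2 = Z.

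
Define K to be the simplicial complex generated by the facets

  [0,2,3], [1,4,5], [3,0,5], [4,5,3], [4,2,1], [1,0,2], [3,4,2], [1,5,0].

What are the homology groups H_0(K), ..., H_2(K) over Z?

K has 6 vertices, 12 edges, 8 triangles.
rank ∂_0 = 0, rank ∂_1 = 5 ⇒ b_0 = 6 − 0 − 5 = 1; all invariant factors of ∂_1 are 1 so no torsion. So H_0 ≅ Z.
rank ∂_1 = 5, rank ∂_2 = 7 ⇒ b_1 = 12 − 5 − 7 = 0; all invariant factors of ∂_2 are 1 so no torsion. So H_1 ≅ 0.
rank ∂_2 = 7, rank ∂_3 = 0 ⇒ b_2 = 8 − 7 − 0 = 1. So H_2 ≅ Z.

H_0 = Z,  H_1 = 0,  H_2 = Z.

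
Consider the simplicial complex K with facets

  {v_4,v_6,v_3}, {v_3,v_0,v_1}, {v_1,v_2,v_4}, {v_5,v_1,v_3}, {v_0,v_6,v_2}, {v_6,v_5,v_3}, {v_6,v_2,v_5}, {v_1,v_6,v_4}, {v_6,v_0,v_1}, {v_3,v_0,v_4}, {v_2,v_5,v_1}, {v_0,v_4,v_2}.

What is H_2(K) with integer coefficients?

H_2 ≅ 0.

We work with the vertex ordering v_0 < v_1 < v_2 < v_3 < v_4 < v_5 < v_6. The simplices of K, each written with vertices in increasing order, are:

  0-simplices (7): [v_0], [v_1], [v_2], [v_3], [v_4], [v_5], [v_6]
  1-simplices (18): (18 of them)
  2-simplices (12): (12 of them)

Hence C_0 ≅ Z^7, C_1 ≅ Z^18, C_2 ≅ Z^12.

Boundary ∂_1: C_1 → C_0 maps an edge to its endpoints' difference, ∂[p,q] = q − p.
The resulting 7×18 matrix has rank 6, and its Smith normal form has invariant factors (1,1,1,1,1,1).

∂_2: C_2 → C_1 sends each 2-simplex [p,q,r] to [q,r] − [p,r] + [p,q]. For instance
  ∂[v_2,v_5,v_6] = [v_5,v_6] − [v_2,v_6] + [v_2,v_5],
  ∂[v_0,v_3,v_4] = [v_3,v_4] − [v_0,v_4] + [v_0,v_3].
The resulting 18×12 matrix has rank 12, and its Smith normal form has invariant factors (1,1,1,1,1,1,1,1,1,1,1,2).

Reading off H_k = ker ∂_k / im ∂_{k+1}:

  H_2: rank ker ∂_2 − rank ∂_3 = (12 − 12) − 0 = 0, and there is no ∂_3, so H_2 = 0.

(K is a triangulation of the real projective plane RP^2.)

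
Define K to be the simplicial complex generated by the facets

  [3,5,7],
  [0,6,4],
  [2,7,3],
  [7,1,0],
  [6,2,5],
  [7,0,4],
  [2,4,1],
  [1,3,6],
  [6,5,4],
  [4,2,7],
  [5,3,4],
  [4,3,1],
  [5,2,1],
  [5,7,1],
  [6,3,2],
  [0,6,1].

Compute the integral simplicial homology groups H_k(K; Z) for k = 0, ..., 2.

H_0 ≅ Z,  H_1 ≅ Z^2,  H_2 ≅ Z.

Fix the vertex order 0 < 1 < 2 < 3 < 4 < 5 < 6 < 7 and write every simplex with vertices in increasing order. Then dim K = 2 and the simplices of K are:

  0-simplices (8): [0], [1], [2], [3], [4], [5], [6], [7]
  1-simplices (24): (24 of them)
  2-simplices (16): [0,1,6], [0,1,7], [0,4,6], [0,4,7], [1,2,4], [1,2,5], [1,3,4], [1,3,6], [1,5,7], [2,3,6], [2,3,7], [2,4,7], [2,5,6], [3,4,5], [3,5,7], [4,5,6]

Hence C_0 ≅ Z^8, C_1 ≅ Z^24, C_2 ≅ Z^16.

The boundary map ∂_1: C_1 → C_0 maps an edge to its endpoints' difference, ∂[p,q] = q − p. For instance
  ∂[1,2] = [2] − [1].
As a 8×24 matrix over Z this has rank 7, with invariant factors (1,1,1,1,1,1,1).

Boundary ∂_2: C_2 → C_1 acts by ∂[p,q,r] = [q,r] − [p,r] + [p,q]. For instance
  ∂[4,5,6] = [5,6] − [4,6] + [4,5],
  ∂[0,1,7] = [1,7] − [0,7] + [0,1].
The resulting 24×16 matrix has rank 15, and its Smith normal form has invariant factors (1,1,1,1,1,1,1,1,1,1,1,1,1,1,1).

From H_k ≅ ker(∂_k) / im(∂_{k+1}) we obtain:

  H_0: rank C_0 − rank ∂_1 = 8 − 7 = 1, and the invariant factors of ∂_1 are all 1, so H_0 = Z.
  H_1: rank ker ∂_1 − rank ∂_2 = (24 − 7) − 15 = 2, and the invariant factors of ∂_2 are all 1, so H_1 = Z^2.
  H_2: rank ker ∂_2 − rank ∂_3 = (16 − 15) − 0 = 1, and there is no ∂_3, so H_2 = Z.

As a check, the Euler characteristic is 8 − 24 + 16 = 0, which agrees with 1 − 2 + 1 = 0.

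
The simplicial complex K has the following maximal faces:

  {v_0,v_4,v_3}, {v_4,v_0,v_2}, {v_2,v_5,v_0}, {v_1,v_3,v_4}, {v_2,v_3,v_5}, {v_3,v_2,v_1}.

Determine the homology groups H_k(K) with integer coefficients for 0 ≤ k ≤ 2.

Order the vertices as v_0 < v_1 < v_2 < v_3 < v_4 < v_5. Listing each simplex with vertices in this order, K has dimension 2 with simplices:

  0-simplices (6): [v_0], [v_1], [v_2], [v_3], [v_4], [v_5]
  1-simplices (12): [v_0,v_2], [v_0,v_3], [v_0,v_4], [v_0,v_5], [v_1,v_2], [v_1,v_3], [v_1,v_4], [v_2,v_3], [v_2,v_4], [v_2,v_5], [v_3,v_4], [v_3,v_5]
  2-simplices (6): [v_0,v_2,v_4], [v_0,v_2,v_5], [v_0,v_3,v_4], [v_1,v_2,v_3], [v_1,v_3,v_4], [v_2,v_3,v_5]

giving chain groups C_0 ≅ Z^6, C_1 ≅ Z^12, C_2 ≅ Z^6.

∂_1: C_1 → C_0 is given by ∂[p,q] = [q] − [p].
As a 6×12 matrix over Z this has rank 5, with invariant factors (1,1,1,1,1).

The boundary map ∂_2: C_2 → C_1 sends each 2-simplex [p,q,r] to [q,r] − [p,r] + [p,q]. For instance
  ∂[v_0,v_3,v_4] = [v_3,v_4] − [v_0,v_4] + [v_0,v_3],
  ∂[v_1,v_3,v_4] = [v_3,v_4] − [v_1,v_4] + [v_1,v_3].
As a 12×6 matrix over Z this has rank 6, with invariant factors (1,1,1,1,1,1).

Reading off H_k = ker ∂_k / im ∂_{k+1}:

  H_0: rank C_0 − rank ∂_1 = 6 − 5 = 1, and the invariant factors of ∂_1 are all 1, so H_0 = Z.
  H_1: rank ker ∂_1 − rank ∂_2 = (12 − 5) − 6 = 1, and the invariant factors of ∂_2 are all 1, so H_1 = Z.
  H_2: rank ker ∂_2 − rank ∂_3 = (6 − 6) − 0 = 0, and there is no ∂_3, so H_2 = 0.

H_0 ≅ Z,  H_1 ≅ Z,  H_2 = 0.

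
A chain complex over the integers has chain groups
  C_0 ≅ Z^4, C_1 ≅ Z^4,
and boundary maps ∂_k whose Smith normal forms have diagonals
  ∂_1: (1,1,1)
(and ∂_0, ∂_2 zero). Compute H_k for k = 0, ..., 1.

H_0 ≅ Z,  H_1 ≅ Z.

H_0: b_0 = 4 − 0 − 3 = 1; torsion from ∂_1 factors > 1: none. So H_0 ≅ Z.
H_1: b_1 = 4 − 3 − 0 = 1; torsion from ∂_2 factors > 1: none. So H_1 ≅ Z.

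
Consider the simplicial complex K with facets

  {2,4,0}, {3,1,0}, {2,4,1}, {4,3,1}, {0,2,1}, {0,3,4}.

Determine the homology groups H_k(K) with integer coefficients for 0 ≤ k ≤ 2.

We work with the vertex ordering 0 < 1 < 2 < 3 < 4. The simplices of K, each written with vertices in increasing order, are:

  0-simplices (5): [0], [1], [2], [3], [4]
  1-simplices (9): [0,1], [0,2], [0,3], [0,4], [1,2], [1,3], [1,4], [2,4], [3,4]
  2-simplices (6): [0,1,2], [0,1,3], [0,2,4], [0,3,4], [1,2,4], [1,3,4]

giving chain groups C_0 ≅ Z^5, C_1 ≅ Z^9, C_2 ≅ Z^6.

∂_1: C_1 → C_0 maps an edge to its endpoints' difference, ∂[p,q] = q − p. For instance
  ∂[1,4] = [4] − [1].
The 5×9 boundary matrix has rank 4 and Smith normal form diag(1,1,1,1).

∂_2: C_2 → C_1 sends each 2-simplex [p,q,r] to [q,r] − [p,r] + [p,q]. For instance
  ∂[0,3,4] = [3,4] − [0,4] + [0,3],
  ∂[1,3,4] = [3,4] − [1,4] + [1,3].
The resulting 9×6 matrix has rank 5, and its Smith normal form has invariant factors (1,1,1,1,1).

Reading off H_k = ker ∂_k / im ∂_{k+1}:

  H_0: rank C_0 − rank ∂_1 = 5 − 4 = 1, and the invariant factors of ∂_1 are all 1, so H_0 ≅ Z.
  H_1: rank ker ∂_1 − rank ∂_2 = (9 − 4) − 5 = 0, and the invariant factors of ∂_2 are all 1, so H_1 ≅ 0.
  H_2: rank ker ∂_2 − rank ∂_3 = (6 − 5) − 0 = 1, and there is no ∂_3, so H_2 ≅ Z.

As a check, the Euler characteristic is 5 − 9 + 6 = 2, which agrees with 1 − 0 + 1 = 2.

H_0 ≅ Z,  H_1 = 0,  H_2 ≅ Z.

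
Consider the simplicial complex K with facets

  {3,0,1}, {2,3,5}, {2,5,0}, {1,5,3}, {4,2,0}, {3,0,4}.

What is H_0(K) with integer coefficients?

H_0 ≅ Z.

Take the total order 0 < 1 < 2 < 3 < 4 < 5 on the vertex set. Then K (dimension 2) consists of the simplices:

  0-simplices (6): [0], [1], [2], [3], [4], [5]
  1-simplices (12): [0,1], [0,2], [0,3], [0,4], [0,5], [1,3], [1,5], [2,3], [2,4], [2,5], [3,4], [3,5]
  2-simplices (6): [0,1,3], [0,2,4], [0,2,5], [0,3,4], [1,3,5], [2,3,5]

giving chain groups C_0 ≅ Z^6, C_1 ≅ Z^12, C_2 ≅ Z^6.

∂_1: C_1 → C_0 is given by ∂[p,q] = [q] − [p].
The resulting 6×12 matrix has rank 5, and its Smith normal form has invariant factors (1,1,1,1,1).

The boundary map ∂_2: C_2 → C_1 acts by ∂[p,q,r] = [q,r] − [p,r] + [p,q]. For instance
  ∂[1,3,5] = [3,5] − [1,5] + [1,3],
  ∂[0,2,5] = [2,5] − [0,5] + [0,2].
The resulting 12×6 matrix has rank 6, and its Smith normal form has invariant factors (1,1,1,1,1,1).

Now H_k = ker ∂_k / im ∂_{k+1}, so:

  H_0: rank C_0 − rank ∂_1 = 6 − 5 = 1, and the invariant factors of ∂_1 are all 1, so H_0 = Z.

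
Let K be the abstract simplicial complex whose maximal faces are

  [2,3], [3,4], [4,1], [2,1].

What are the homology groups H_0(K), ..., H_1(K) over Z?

H_0 = Z,  H_1 = Z.

Order the vertices as 1 < 2 < 3 < 4. Listing each simplex with vertices in this order, K has dimension 1 with simplices:

  0-simplices (4): [1], [2], [3], [4]
  1-simplices (4): [1,2], [1,4], [2,3], [3,4]

Hence C_0 ≅ Z^4, C_1 ≅ Z^4.

The boundary map ∂_1: C_1 → C_0 is given by ∂[p,q] = [q] − [p]. For instance
  ∂[3,4] = [4] − [3].
The resulting 4×4 matrix has rank 3, and its Smith normal form has invariant factors (1,1,1).

Now H_k = ker ∂_k / im ∂_{k+1}, so:

  H_0: rank C_0 − rank ∂_1 = 4 − 3 = 1, and the invariant factors of ∂_1 are all 1, so H_0 = Z.
  H_1: rank ker ∂_1 − rank ∂_2 = (4 − 3) − 0 = 1, and there is no ∂_2, so H_1 = Z.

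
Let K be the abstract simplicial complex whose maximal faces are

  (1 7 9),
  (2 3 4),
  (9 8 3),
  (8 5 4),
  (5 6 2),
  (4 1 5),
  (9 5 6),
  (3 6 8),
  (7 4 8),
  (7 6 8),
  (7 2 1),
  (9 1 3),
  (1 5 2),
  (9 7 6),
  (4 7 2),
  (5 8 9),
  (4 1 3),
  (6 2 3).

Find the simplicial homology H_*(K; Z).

H_0 ≅ Z,  H_1 ≅ Z ⊕ Z_2,  H_2 = 0.

Order the vertices as 1 < 2 < 3 < 4 < 5 < 6 < 7 < 8 < 9. Listing each simplex with vertices in this order, K has dimension 2 with simplices:

  0-simplices (9): [1], [2], [3], [4], [5], [6], [7], [8], [9]
  1-simplices (27): (27 of them)
  2-simplices (18): [1,2,5], [1,2,7], [1,3,4], [1,3,9], [1,4,5], [1,7,9], [2,3,4], [2,3,6], [2,4,7], [2,5,6], [3,6,8], [3,8,9], [4,5,8], [4,7,8], [5,6,9], [5,8,9], [6,7,8], [6,7,9]

giving chain groups C_0 ≅ Z^9, C_1 ≅ Z^27, C_2 ≅ Z^18.

∂_1: C_1 → C_0 maps an edge to its endpoints' difference, ∂[p,q] = q − p. For instance
  ∂[1,4] = [4] − [1].
This gives a 9×27 integer matrix of rank 8; reducing to Smith normal form yields diagonal entries (1,1,1,1,1,1,1,1).

Boundary ∂_2: C_2 → C_1 acts by ∂[p,q,r] = [q,r] − [p,r] + [p,q]. For instance
  ∂[1,2,5] = [2,5] − [1,5] + [1,2],
  ∂[1,2,7] = [2,7] − [1,7] + [1,2].
This gives a 27×18 integer matrix of rank 18; reducing to Smith normal form yields diagonal entries (1,1,1,1,1,1,1,1,1,1,1,1,1,1,1,1,1,2).

Computing H_k = (kernel of ∂_k) / (image of ∂_{k+1}):

  H_0: rank C_0 − rank ∂_1 = 9 − 8 = 1, and the invariant factors of ∂_1 are all 1, so H_0 ≅ Z.
  H_1: rank ker ∂_1 − rank ∂_2 = (27 − 8) − 18 = 1, and ∂_2 has invariant factor 2 > 1, so H_1 ≅ Z ⊕ Z_2.
  H_2: rank ker ∂_2 − rank ∂_3 = (18 − 18) − 0 = 0, and there is no ∂_3, so H_2 ≅ 0.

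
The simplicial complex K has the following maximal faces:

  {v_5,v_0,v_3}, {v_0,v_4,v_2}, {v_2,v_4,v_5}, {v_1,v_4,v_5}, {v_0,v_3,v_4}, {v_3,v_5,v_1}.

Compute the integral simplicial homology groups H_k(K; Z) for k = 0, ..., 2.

H_0 = Z,  H_1 = Z,  H_2 = 0.

We work with the vertex ordering v_0 < v_1 < v_2 < v_3 < v_4 < v_5. The simplices of K, each written with vertices in increasing order, are:

  0-simplices (6): [v_0], [v_1], [v_2], [v_3], [v_4], [v_5]
  1-simplices (12): [v_0,v_2], [v_0,v_3], [v_0,v_4], [v_0,v_5], [v_1,v_3], [v_1,v_4], [v_1,v_5], [v_2,v_4], [v_2,v_5], [v_3,v_4], [v_3,v_5], [v_4,v_5]
  2-simplices (6): [v_0,v_2,v_4], [v_0,v_3,v_4], [v_0,v_3,v_5], [v_1,v_3,v_5], [v_1,v_4,v_5], [v_2,v_4,v_5]

so the chain groups are C_0 ≅ Z^6, C_1 ≅ Z^12, C_2 ≅ Z^6.

The boundary map ∂_1: C_1 → C_0 sends each edge [p,q] (with p < q) to q − p.
This gives a 6×12 integer matrix of rank 5; reducing to Smith normal form yields diagonal entries (1,1,1,1,1).

The boundary map ∂_2: C_2 → C_1 maps a triangle to the signed sum of its edges. For instance
  ∂[v_0,v_2,v_4] = [v_2,v_4] − [v_0,v_4] + [v_0,v_2],
  ∂[v_1,v_4,v_5] = [v_4,v_5] − [v_1,v_5] + [v_1,v_4].
As a 12×6 matrix over Z this has rank 6, with invariant factors (1,1,1,1,1,1).

From H_k ≅ ker(∂_k) / im(∂_{k+1}) we obtain:

  H_0: rank C_0 − rank ∂_1 = 6 − 5 = 1, and the invariant factors of ∂_1 are all 1, so H_0 ≅ Z.
  H_1: rank ker ∂_1 − rank ∂_2 = (12 − 5) − 6 = 1, and the invariant factors of ∂_2 are all 1, so H_1 ≅ Z.
  H_2: rank ker ∂_2 − rank ∂_3 = (6 − 6) − 0 = 0, and there is no ∂_3, so H_2 ≅ 0.

As a check, the Euler characteristic is 6 − 12 + 6 = 0, which agrees with 1 − 1 + 0 = 0.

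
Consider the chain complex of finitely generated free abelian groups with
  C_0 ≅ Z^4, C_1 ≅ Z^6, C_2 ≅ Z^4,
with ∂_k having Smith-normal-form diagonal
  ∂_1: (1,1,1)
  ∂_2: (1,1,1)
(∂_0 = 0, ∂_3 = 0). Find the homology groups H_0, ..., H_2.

H_0 ≅ Z,  H_1 = 0,  H_2 ≅ Z.

H_0: b_0 = 4 − 0 − 3 = 1; torsion from ∂_1 factors > 1: none. So H_0 ≅ Z.
H_1: b_1 = 6 − 3 − 3 = 0; torsion from ∂_2 factors > 1: none. So H_1 ≅ 0.
H_2: b_2 = 4 − 3 − 0 = 1; torsion from ∂_3 factors > 1: none. So H_2 ≅ Z.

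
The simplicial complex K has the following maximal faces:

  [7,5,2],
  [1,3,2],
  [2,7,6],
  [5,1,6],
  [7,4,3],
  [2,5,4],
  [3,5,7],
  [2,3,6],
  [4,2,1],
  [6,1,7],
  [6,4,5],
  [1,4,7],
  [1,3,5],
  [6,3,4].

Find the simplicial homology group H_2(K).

H_2 = Z.

Take the total order 1 < 2 < 3 < 4 < 5 < 6 < 7 on the vertex set. Then K (dimension 2) consists of the simplices:

  0-simplices (7): [1], [2], [3], [4], [5], [6], [7]
  1-simplices (21): [1,2], [1,3], [1,4], [1,5], [1,6], [1,7], [2,3], [2,4], [2,5], [2,6], [2,7], [3,4], [3,5], [3,6], [3,7], [4,5], [4,6], [4,7], [5,6], [5,7], [6,7]
  2-simplices (14): [1,2,3], [1,2,4], [1,3,5], [1,4,7], [1,5,6], [1,6,7], [2,3,6], [2,4,5], [2,5,7], [2,6,7], [3,4,6], [3,4,7], [3,5,7], [4,5,6]

Hence C_0 ≅ Z^7, C_1 ≅ Z^21, C_2 ≅ Z^14.

Boundary ∂_1: C_1 → C_0 sends each edge [p,q] (with p < q) to q − p.
As a 7×21 matrix over Z this has rank 6, with invariant factors (1,1,1,1,1,1).

The boundary map ∂_2: C_2 → C_1 acts by ∂[p,q,r] = [q,r] − [p,r] + [p,q]. For instance
  ∂[3,4,7] = [4,7] − [3,7] + [3,4],
  ∂[3,5,7] = [5,7] − [3,7] + [3,5].
This gives a 21×14 integer matrix of rank 13; reducing to Smith normal form yields diagonal entries (1,1,1,1,1,1,1,1,1,1,1,1,1).

Now H_k = ker ∂_k / im ∂_{k+1}, so:

  H_2: rank ker ∂_2 − rank ∂_3 = (14 − 13) − 0 = 1, and there is no ∂_3, so H_2 ≅ Z.

(K is a triangulation of the torus T^2.)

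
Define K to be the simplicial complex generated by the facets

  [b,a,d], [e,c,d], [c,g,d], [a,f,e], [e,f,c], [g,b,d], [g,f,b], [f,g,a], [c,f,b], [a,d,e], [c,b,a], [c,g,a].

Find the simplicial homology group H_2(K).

Order the vertices as a < b < c < d < e < f < g. Listing each simplex with vertices in this order, K has dimension 2 with simplices:

  0-simplices (7): a, b, c, d, e, f, g
  1-simplices (18): ab, ac, ad, ae, af, ag, bc, bd, bf, bg, cd, ce, cf, cg, de, dg, ef, fg
  2-simplices (12): abc, abd, acg, ade, aef, afg, bcf, bdg, bfg, cde, cdg, cef

so the chain groups are C_0 ≅ Z^7, C_1 ≅ Z^18, C_2 ≅ Z^12.

The boundary map ∂_1: C_1 → C_0 sends each edge [p,q] (with p < q) to q − p.
As a 7×18 matrix over Z this has rank 6, with invariant factors (1,1,1,1,1,1).

The boundary map ∂_2: C_2 → C_1 sends each 2-simplex [p,q,r] to [q,r] − [p,r] + [p,q]. For instance
  ∂abc = bc − ac + ab,
  ∂ade = de − ae + ad.
The 18×12 boundary matrix has rank 12 and Smith normal form diag(1,1,1,1,1,1,1,1,1,1,1,2).

From H_k ≅ ker(∂_k) / im(∂_{k+1}) we obtain:

  H_2: rank ker ∂_2 − rank ∂_3 = (12 − 12) − 0 = 0, and there is no ∂_3, so H_2 ≅ 0.

H_2 ≅ 0.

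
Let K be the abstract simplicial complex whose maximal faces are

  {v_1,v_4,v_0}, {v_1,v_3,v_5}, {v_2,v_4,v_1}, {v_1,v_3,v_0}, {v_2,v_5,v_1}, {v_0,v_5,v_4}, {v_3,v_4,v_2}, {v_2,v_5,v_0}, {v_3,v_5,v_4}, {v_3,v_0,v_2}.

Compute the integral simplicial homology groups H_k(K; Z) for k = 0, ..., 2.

H_0 = Z,  H_1 = Z_2,  H_2 = 0.

Take the total order v_0 < v_1 < v_2 < v_3 < v_4 < v_5 on the vertex set. Then K (dimension 2) consists of the simplices:

  0-simplices (6): [v_0], [v_1], [v_2], [v_3], [v_4], [v_5]
  1-simplices (15): (15 of them)
  2-simplices (10): [v_0,v_1,v_3], [v_0,v_1,v_4], [v_0,v_2,v_3], [v_0,v_2,v_5], [v_0,v_4,v_5], [v_1,v_2,v_4], [v_1,v_2,v_5], [v_1,v_3,v_5], [v_2,v_3,v_4], [v_3,v_4,v_5]

Hence C_0 ≅ Z^6, C_1 ≅ Z^15, C_2 ≅ Z^10.

∂_1: C_1 → C_0 maps an edge to its endpoints' difference, ∂[p,q] = q − p.
The resulting 6×15 matrix has rank 5, and its Smith normal form has invariant factors (1,1,1,1,1).

Boundary ∂_2: C_2 → C_1 maps a triangle to the signed sum of its edges. For instance
  ∂[v_1,v_2,v_4] = [v_2,v_4] − [v_1,v_4] + [v_1,v_2],
  ∂[v_0,v_1,v_4] = [v_1,v_4] − [v_0,v_4] + [v_0,v_1].
The resulting 15×10 matrix has rank 10, and its Smith normal form has invariant factors (1,1,1,1,1,1,1,1,1,2).

Reading off H_k = ker ∂_k / im ∂_{k+1}:

  H_0: rank C_0 − rank ∂_1 = 6 − 5 = 1, and the invariant factors of ∂_1 are all 1, so H_0 ≅ Z.
  H_1: rank ker ∂_1 − rank ∂_2 = (15 − 5) − 10 = 0, and ∂_2 has invariant factor 2 > 1, so H_1 ≅ Z_2.
  H_2: rank ker ∂_2 − rank ∂_3 = (10 − 10) − 0 = 0, and there is no ∂_3, so H_2 ≅ 0.

(K is a triangulation of the real projective plane RP^2.)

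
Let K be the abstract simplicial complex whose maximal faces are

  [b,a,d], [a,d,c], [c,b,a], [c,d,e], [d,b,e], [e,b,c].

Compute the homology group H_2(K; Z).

We work with the vertex ordering a < b < c < d < e. The simplices of K, each written with vertices in increasing order, are:

  0-simplices (5): a, b, c, d, e
  1-simplices (9): ab, ac, ad, bc, bd, be, cd, ce, de
  2-simplices (6): abc, abd, acd, bce, bde, cde

giving chain groups C_0 ≅ Z^5, C_1 ≅ Z^9, C_2 ≅ Z^6.

The boundary map ∂_1: C_1 → C_0 maps an edge to its endpoints' difference, ∂[p,q] = q − p.
As a 5×9 matrix over Z this has rank 4, with invariant factors (1,1,1,1).

∂_2: C_2 → C_1 maps a triangle to the signed sum of its edges. For instance
  ∂bde = de − be + bd,
  ∂acd = cd − ad + ac.
The resulting 9×6 matrix has rank 5, and its Smith normal form has invariant factors (1,1,1,1,1).

From H_k ≅ ker(∂_k) / im(∂_{k+1}) we obtain:

  H_2: rank ker ∂_2 − rank ∂_3 = (6 − 5) − 0 = 1, and there is no ∂_3, so H_2 = Z.

H_2 = Z.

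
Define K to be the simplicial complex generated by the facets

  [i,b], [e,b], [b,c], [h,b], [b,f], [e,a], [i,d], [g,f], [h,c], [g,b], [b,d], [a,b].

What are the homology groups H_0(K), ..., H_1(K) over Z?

H_0 = Z,  H_1 = Z^4.

We work with the vertex ordering a < b < c < d < e < f < g < h < i. The simplices of K, each written with vertices in increasing order, are:

  0-simplices (9): a, b, c, d, e, f, g, h, i
  1-simplices (12): ab, ae, bc, bd, be, bf, bg, bh, bi, ch, di, fg

so the chain groups are C_0 ≅ Z^9, C_1 ≅ Z^12.

Boundary ∂_1: C_1 → C_0 is given by ∂[p,q] = [q] − [p]. For instance
  ∂bg = g − b.
As a 9×12 matrix over Z this has rank 8, with invariant factors (1,1,1,1,1,1,1,1).

Reading off H_k = ker ∂_k / im ∂_{k+1}:

  H_0: rank C_0 − rank ∂_1 = 9 − 8 = 1, and the invariant factors of ∂_1 are all 1, so H_0 ≅ Z.
  H_1: rank ker ∂_1 − rank ∂_2 = (12 − 8) − 0 = 4, and there is no ∂_2, so H_1 ≅ Z^4.

As a check, the Euler characteristic is 9 − 12 = -3, which agrees with 1 − 4 = -3.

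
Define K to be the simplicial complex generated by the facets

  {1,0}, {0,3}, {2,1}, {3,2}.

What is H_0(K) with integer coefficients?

Fix the vertex order 0 < 1 < 2 < 3 and write every simplex with vertices in increasing order. Then dim K = 1 and the simplices of K are:

  0-simplices (4): [0], [1], [2], [3]
  1-simplices (4): [0,1], [0,3], [1,2], [2,3]

giving chain groups C_0 ≅ Z^4, C_1 ≅ Z^4.

∂_1: C_1 → C_0 sends each edge [p,q] (with p < q) to q − p. For instance
  ∂[1,2] = [2] − [1].
The 4×4 boundary matrix has rank 3 and Smith normal form diag(1,1,1).

Reading off H_k = ker ∂_k / im ∂_{k+1}:

  H_0: rank C_0 − rank ∂_1 = 4 − 3 = 1, and the invariant factors of ∂_1 are all 1, so H_0 = Z.

H_0 ≅ Z.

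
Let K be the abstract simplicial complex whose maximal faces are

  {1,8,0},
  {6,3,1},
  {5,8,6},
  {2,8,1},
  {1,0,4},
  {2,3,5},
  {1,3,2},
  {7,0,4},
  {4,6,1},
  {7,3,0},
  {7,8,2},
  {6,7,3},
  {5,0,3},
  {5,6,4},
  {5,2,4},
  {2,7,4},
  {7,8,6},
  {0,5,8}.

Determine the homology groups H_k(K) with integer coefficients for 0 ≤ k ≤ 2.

Order the vertices as 0 < 1 < 2 < 3 < 4 < 5 < 6 < 7 < 8. Listing each simplex with vertices in this order, K has dimension 2 with simplices:

  0-simplices (9): [0], [1], [2], [3], [4], [5], [6], [7], [8]
  1-simplices (27): (27 of them)
  2-simplices (18): [0,1,4], [0,1,8], [0,3,5], [0,3,7], [0,4,7], [0,5,8], [1,2,3], [1,2,8], [1,3,6], [1,4,6], [2,3,5], [2,4,5], [2,4,7], [2,7,8], [3,6,7], [4,5,6], [5,6,8], [6,7,8]

giving chain groups C_0 ≅ Z^9, C_1 ≅ Z^27, C_2 ≅ Z^18.

∂_1: C_1 → C_0 is given by ∂[p,q] = [q] − [p].
This gives a 9×27 integer matrix of rank 8; reducing to Smith normal form yields diagonal entries (1,1,1,1,1,1,1,1).

∂_2: C_2 → C_1 acts by ∂[p,q,r] = [q,r] − [p,r] + [p,q]. For instance
  ∂[0,5,8] = [5,8] − [0,8] + [0,5],
  ∂[2,4,7] = [4,7] − [2,7] + [2,4].
The resulting 27×18 matrix has rank 17, and its Smith normal form has invariant factors (1,1,1,1,1,1,1,1,1,1,1,1,1,1,1,1,1).

Computing H_k = (kernel of ∂_k) / (image of ∂_{k+1}):

  H_0: rank C_0 − rank ∂_1 = 9 − 8 = 1, and the invariant factors of ∂_1 are all 1, so H_0 ≅ Z.
  H_1: rank ker ∂_1 − rank ∂_2 = (27 − 8) − 17 = 2, and the invariant factors of ∂_2 are all 1, so H_1 ≅ Z^2.
  H_2: rank ker ∂_2 − rank ∂_3 = (18 − 17) − 0 = 1, and there is no ∂_3, so H_2 ≅ Z.

H_0 ≅ Z,  H_1 ≅ Z^2,  H_2 ≅ Z.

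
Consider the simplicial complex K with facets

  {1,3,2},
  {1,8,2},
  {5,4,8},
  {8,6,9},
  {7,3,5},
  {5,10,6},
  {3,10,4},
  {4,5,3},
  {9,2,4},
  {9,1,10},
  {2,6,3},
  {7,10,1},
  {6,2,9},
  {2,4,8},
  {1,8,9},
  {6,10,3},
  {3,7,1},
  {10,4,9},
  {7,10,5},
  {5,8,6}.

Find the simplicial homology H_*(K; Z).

Fix the vertex order 1 < 2 < 3 < 4 < 5 < 6 < 7 < 8 < 9 < 10 and write every simplex with vertices in increasing order. Then dim K = 2 and the simplices of K are:

  0-simplices (10): [1], [2], [3], [4], [5], [6], [7], [8], [9], [10]
  1-simplices (30): (30 of them)
  2-simplices (20): (20 of them)

so the chain groups are C_0 ≅ Z^10, C_1 ≅ Z^30, C_2 ≅ Z^20.

Boundary ∂_1: C_1 → C_0 maps an edge to its endpoints' difference, ∂[p,q] = q − p. For instance
  ∂[6,8] = [8] − [6].
This gives a 10×30 integer matrix of rank 9; reducing to Smith normal form yields diagonal entries (1,1,1,1,1,1,1,1,1).

The boundary map ∂_2: C_2 → C_1 acts by ∂[p,q,r] = [q,r] − [p,r] + [p,q]. For instance
  ∂[2,4,9] = [4,9] − [2,9] + [2,4],
  ∂[3,6,10] = [6,10] − [3,10] + [3,6].
The 30×20 boundary matrix has rank 20 and Smith normal form diag(1,1,1,1,1,1,1,1,1,1,1,1,1,1,1,1,1,1,1,2).

Reading off H_k = ker ∂_k / im ∂_{k+1}:

  H_0: rank C_0 − rank ∂_1 = 10 − 9 = 1, and the invariant factors of ∂_1 are all 1, so H_0 = Z.
  H_1: rank ker ∂_1 − rank ∂_2 = (30 − 9) − 20 = 1, and ∂_2 has invariant factor 2 > 1, so H_1 = Z ⊕ Z/2.
  H_2: rank ker ∂_2 − rank ∂_3 = (20 − 20) − 0 = 0, and there is no ∂_3, so H_2 = 0.

H_0 = Z,  H_1 = Z ⊕ Z/2,  H_2 = 0.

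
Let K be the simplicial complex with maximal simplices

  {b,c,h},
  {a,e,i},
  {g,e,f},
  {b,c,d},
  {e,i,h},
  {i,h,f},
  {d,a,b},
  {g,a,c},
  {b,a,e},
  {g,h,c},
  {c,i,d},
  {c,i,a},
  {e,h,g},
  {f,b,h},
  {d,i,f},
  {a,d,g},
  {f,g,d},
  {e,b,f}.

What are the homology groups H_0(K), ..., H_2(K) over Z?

H_0 = Z,  H_1 = Z ⊕ Z_2,  H_2 = 0.

K has 9 vertices, 27 edges, 18 triangles.
rank ∂_0 = 0, rank ∂_1 = 8 ⇒ b_0 = 9 − 0 − 8 = 1; all invariant factors of ∂_1 are 1 so no torsion. So H_0 = Z.
rank ∂_1 = 8, rank ∂_2 = 18 ⇒ b_1 = 27 − 8 − 18 = 1; ∂_2 has invariant factor(s) [2] giving torsion. So H_1 = Z ⊕ Z_2.
rank ∂_2 = 18, rank ∂_3 = 0 ⇒ b_2 = 18 − 18 − 0 = 0. So H_2 = 0.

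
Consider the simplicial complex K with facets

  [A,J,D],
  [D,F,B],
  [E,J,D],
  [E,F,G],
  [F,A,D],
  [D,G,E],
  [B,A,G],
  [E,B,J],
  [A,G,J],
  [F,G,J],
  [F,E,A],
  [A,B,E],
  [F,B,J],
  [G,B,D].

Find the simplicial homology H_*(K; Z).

H_0 ≅ Z,  H_1 ≅ Z^2,  H_2 ≅ Z.

Take the total order A < B < D < E < F < G < J on the vertex set. Then K (dimension 2) consists of the simplices:

  0-simplices (7): A, B, D, E, F, G, J
  1-simplices (21): AB, AD, AE, AF, AG, AJ, BD, BE, BF, BG, BJ, DE, DF, DG, DJ, EF, EG, EJ, FG, FJ, GJ
  2-simplices (14): ABE, ABG, ADF, ADJ, AEF, AGJ, BDF, BDG, BEJ, BFJ, DEG, DEJ, EFG, FGJ

giving chain groups C_0 ≅ Z^7, C_1 ≅ Z^21, C_2 ≅ Z^14.

The boundary map ∂_1: C_1 → C_0 is given by ∂[p,q] = [q] − [p].
The resulting 7×21 matrix has rank 6, and its Smith normal form has invariant factors (1,1,1,1,1,1).

The boundary map ∂_2: C_2 → C_1 sends each 2-simplex [p,q,r] to [q,r] − [p,r] + [p,q]. For instance
  ∂BFJ = FJ − BJ + BF,
  ∂EFG = FG − EG + EF.
This gives a 21×14 integer matrix of rank 13; reducing to Smith normal form yields diagonal entries (1,1,1,1,1,1,1,1,1,1,1,1,1).

Now H_k = ker ∂_k / im ∂_{k+1}, so:

  H_0: rank C_0 − rank ∂_1 = 7 − 6 = 1, and the invariant factors of ∂_1 are all 1, so H_0 ≅ Z.
  H_1: rank ker ∂_1 − rank ∂_2 = (21 − 6) − 13 = 2, and the invariant factors of ∂_2 are all 1, so H_1 ≅ Z^2.
  H_2: rank ker ∂_2 − rank ∂_3 = (14 − 13) − 0 = 1, and there is no ∂_3, so H_2 ≅ Z.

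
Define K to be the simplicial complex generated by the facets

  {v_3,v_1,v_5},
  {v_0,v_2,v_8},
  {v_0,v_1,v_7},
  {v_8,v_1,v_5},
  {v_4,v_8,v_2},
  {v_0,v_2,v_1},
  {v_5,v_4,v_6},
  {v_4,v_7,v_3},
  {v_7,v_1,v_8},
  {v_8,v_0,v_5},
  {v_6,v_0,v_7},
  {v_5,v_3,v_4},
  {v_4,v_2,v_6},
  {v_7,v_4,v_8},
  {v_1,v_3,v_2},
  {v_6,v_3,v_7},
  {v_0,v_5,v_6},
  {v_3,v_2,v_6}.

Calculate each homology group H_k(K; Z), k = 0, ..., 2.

H_0 ≅ Z,  H_1 ≅ Z ⊕ Z/2,  H_2 = 0.

We work with the vertex ordering v_0 < v_1 < v_2 < v_3 < v_4 < v_5 < v_6 < v_7 < v_8. The simplices of K, each written with vertices in increasing order, are:

  0-simplices (9): [v_0], [v_1], [v_2], [v_3], [v_4], [v_5], [v_6], [v_7], [v_8]
  1-simplices (27): (27 of them)
  2-simplices (18): (18 of them)

giving chain groups C_0 ≅ Z^9, C_1 ≅ Z^27, C_2 ≅ Z^18.

The boundary map ∂_1: C_1 → C_0 maps an edge to its endpoints' difference, ∂[p,q] = q − p. For instance
  ∂[v_4,v_5] = [v_5] − [v_4].
The 9×27 boundary matrix has rank 8 and Smith normal form diag(1,1,1,1,1,1,1,1).

The boundary map ∂_2: C_2 → C_1 sends each 2-simplex [p,q,r] to [q,r] − [p,r] + [p,q]. For instance
  ∂[v_2,v_4,v_6] = [v_4,v_6] − [v_2,v_6] + [v_2,v_4],
  ∂[v_3,v_6,v_7] = [v_6,v_7] − [v_3,v_7] + [v_3,v_6].
The 27×18 boundary matrix has rank 18 and Smith normal form diag(1,1,1,1,1,1,1,1,1,1,1,1,1,1,1,1,1,2).

Reading off H_k = ker ∂_k / im ∂_{k+1}:

  H_0: rank C_0 − rank ∂_1 = 9 − 8 = 1, and the invariant factors of ∂_1 are all 1, so H_0 ≅ Z.
  H_1: rank ker ∂_1 − rank ∂_2 = (27 − 8) − 18 = 1, and ∂_2 has invariant factor 2 > 1, so H_1 ≅ Z ⊕ Z/2.
  H_2: rank ker ∂_2 − rank ∂_3 = (18 − 18) − 0 = 0, and there is no ∂_3, so H_2 ≅ 0.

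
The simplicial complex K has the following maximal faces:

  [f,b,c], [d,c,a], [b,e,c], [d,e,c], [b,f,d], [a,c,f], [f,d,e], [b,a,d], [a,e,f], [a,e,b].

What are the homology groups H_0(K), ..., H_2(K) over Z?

H_0 ≅ Z,  H_1 ≅ Z/2,  H_2 = 0.

Take the total order a < b < c < d < e < f on the vertex set. Then K (dimension 2) consists of the simplices:

  0-simplices (6): a, b, c, d, e, f
  1-simplices (15): ab, ac, ad, ae, af, bc, bd, be, bf, cd, ce, cf, de, df, ef
  2-simplices (10): abd, abe, acd, acf, aef, bce, bcf, bdf, cde, def

so the chain groups are C_0 ≅ Z^6, C_1 ≅ Z^15, C_2 ≅ Z^10.

The boundary map ∂_1: C_1 → C_0 sends each edge [p,q] (with p < q) to q − p.
The resulting 6×15 matrix has rank 5, and its Smith normal form has invariant factors (1,1,1,1,1).

∂_2: C_2 → C_1 maps a triangle to the signed sum of its edges. For instance
  ∂def = ef − df + de,
  ∂cde = de − ce + cd.
This gives a 15×10 integer matrix of rank 10; reducing to Smith normal form yields diagonal entries (1,1,1,1,1,1,1,1,1,2).

Computing H_k = (kernel of ∂_k) / (image of ∂_{k+1}):

  H_0: rank C_0 − rank ∂_1 = 6 − 5 = 1, and the invariant factors of ∂_1 are all 1, so H_0 = Z.
  H_1: rank ker ∂_1 − rank ∂_2 = (15 − 5) − 10 = 0, and ∂_2 has invariant factor 2 > 1, so H_1 = Z/2.
  H_2: rank ker ∂_2 − rank ∂_3 = (10 − 10) − 0 = 0, and there is no ∂_3, so H_2 = 0.

As a check, the Euler characteristic is 6 − 15 + 10 = 1, which agrees with 1 − 0 + 0 = 1.
(K is a triangulation of the real projective plane RP^2.)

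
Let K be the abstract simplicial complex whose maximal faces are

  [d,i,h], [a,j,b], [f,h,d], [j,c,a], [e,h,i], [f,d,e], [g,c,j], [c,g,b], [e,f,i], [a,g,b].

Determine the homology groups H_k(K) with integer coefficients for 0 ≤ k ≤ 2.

We work with the vertex ordering a < b < c < d < e < f < g < h < i < j. The simplices of K, each written with vertices in increasing order, are:

  0-simplices (10): a, b, c, d, e, f, g, h, i, j
  1-simplices (20): ab, ac, ag, aj, bc, bg, bj, cg, cj, de, df, dh, di, ef, eh, ei, fh, fi, gj, hi
  2-simplices (10): abg, abj, acj, bcg, cgj, def, dfh, dhi, efi, ehi

so the chain groups are C_0 ≅ Z^10, C_1 ≅ Z^20, C_2 ≅ Z^10.

The boundary map ∂_1: C_1 → C_0 maps an edge to its endpoints' difference, ∂[p,q] = q − p. For instance
  ∂ac = c − a.
The resulting 10×20 matrix has rank 8, and its Smith normal form has invariant factors (1,1,1,1,1,1,1,1).

∂_2: C_2 → C_1 sends each 2-simplex [p,q,r] to [q,r] − [p,r] + [p,q]. For instance
  ∂ehi = hi − ei + eh,
  ∂bcg = cg − bg + bc.
As a 20×10 matrix over Z this has rank 10, with invariant factors (1,1,1,1,1,1,1,1,1,1).

Reading off H_k = ker ∂_k / im ∂_{k+1}:

  H_0: rank C_0 − rank ∂_1 = 10 − 8 = 2, and the invariant factors of ∂_1 are all 1, so H_0 = Z^2.
  H_1: rank ker ∂_1 − rank ∂_2 = (20 − 8) − 10 = 2, and the invariant factors of ∂_2 are all 1, so H_1 = Z^2.
  H_2: rank ker ∂_2 − rank ∂_3 = (10 − 10) − 0 = 0, and there is no ∂_3, so H_2 = 0.

H_0 = Z^2,  H_1 = Z^2,  H_2 = 0.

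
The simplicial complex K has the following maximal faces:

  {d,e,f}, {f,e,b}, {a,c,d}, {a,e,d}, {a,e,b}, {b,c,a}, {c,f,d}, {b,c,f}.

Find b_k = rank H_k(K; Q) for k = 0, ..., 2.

b_0 = 1, b_1 = 0, b_2 = 1.

We work with the vertex ordering a < b < c < d < e < f. The simplices of K, each written with vertices in increasing order, are:

  0-simplices (6): a, b, c, d, e, f
  1-simplices (12): ab, ac, ad, ae, bc, be, bf, cd, cf, de, df, ef
  2-simplices (8): abc, abe, acd, ade, bcf, bef, cdf, def

Hence C_0 ≅ Z^6, C_1 ≅ Z^12, C_2 ≅ Z^8.

The boundary map ∂_1: C_1 → C_0 is given by ∂[p,q] = [q] − [p]. For instance
  ∂ab = b − a.
This gives a 6×12 integer matrix of rank 5; reducing to Smith normal form yields diagonal entries (1,1,1,1,1).

Boundary ∂_2: C_2 → C_1 sends each 2-simplex [p,q,r] to [q,r] − [p,r] + [p,q]. For instance
  ∂def = ef − df + de,
  ∂bef = ef − bf + be.
The resulting 12×8 matrix has rank 7, and its Smith normal form has invariant factors (1,1,1,1,1,1,1).

Now H_k = ker ∂_k / im ∂_{k+1}, so:

  H_0: rank C_0 − rank ∂_1 = 6 − 5 = 1, and the invariant factors of ∂_1 are all 1, so H_0 ≅ Z.
  H_1: rank ker ∂_1 − rank ∂_2 = (12 − 5) − 7 = 0, and the invariant factors of ∂_2 are all 1, so H_1 ≅ 0.
  H_2: rank ker ∂_2 − rank ∂_3 = (8 − 7) − 0 = 1, and there is no ∂_3, so H_2 ≅ Z.

As a check, the Euler characteristic is 6 − 12 + 8 = 2, which agrees with 1 − 0 + 1 = 2.

Hence the Betti numbers are b_0 = 1, b_1 = 0, b_2 = 1.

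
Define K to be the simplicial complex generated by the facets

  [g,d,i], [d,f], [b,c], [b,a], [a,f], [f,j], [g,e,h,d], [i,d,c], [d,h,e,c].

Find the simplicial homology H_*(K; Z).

H_0 = Z,  H_1 = Z,  H_2 = 0,  H_3 = 0.

We work with the vertex ordering a < b < c < d < e < f < g < h < i < j. The simplices of K, each written with vertices in increasing order, are:

  0-simplices (10): a, b, c, d, e, f, g, h, i, j
  1-simplices (17): ab, af, bc, cd, ce, ch, ci, de, df, dg, dh, di, eg, eh, fj, gh, gi
  2-simplices (9): cde, cdh, cdi, ceh, deg, deh, dgh, dgi, egh
  3-simplices (2): cdeh, degh

giving chain groups C_0 ≅ Z^10, C_1 ≅ Z^17, C_2 ≅ Z^9, C_3 ≅ Z^2.

∂_1: C_1 → C_0 maps an edge to its endpoints' difference, ∂[p,q] = q − p. For instance
  ∂fj = j − f.
This gives a 10×17 integer matrix of rank 9; reducing to Smith normal form yields diagonal entries (1,1,1,1,1,1,1,1,1).

The boundary map ∂_2: C_2 → C_1 acts by ∂[p,q,r] = [q,r] − [p,r] + [p,q]. For instance
  ∂deg = eg − dg + de,
  ∂deh = eh − dh + de.
This gives a 17×9 integer matrix of rank 7; reducing to Smith normal form yields diagonal entries (1,1,1,1,1,1,1).

Boundary ∂_3: C_3 → C_2 sends each 3-simplex σ to the alternating sum Σ_i (−1)^i (σ with its i-th vertex removed). For instance
  ∂degh = egh − dgh + deh − deg,
  ∂cdeh = deh − ceh + cdh − cde.
As a 9×2 matrix over Z this has rank 2, with invariant factors (1,1).

Reading off H_k = ker ∂_k / im ∂_{k+1}:

  H_0: rank C_0 − rank ∂_1 = 10 − 9 = 1, and the invariant factors of ∂_1 are all 1, so H_0 ≅ Z.
  H_1: rank ker ∂_1 − rank ∂_2 = (17 − 9) − 7 = 1, and the invariant factors of ∂_2 are all 1, so H_1 ≅ Z.
  H_2: rank ker ∂_2 − rank ∂_3 = (9 − 7) − 2 = 0, and the invariant factors of ∂_3 are all 1, so H_2 ≅ 0.
  H_3: rank ker ∂_3 − rank ∂_4 = (2 − 2) − 0 = 0, and there is no ∂_4, so H_3 ≅ 0.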